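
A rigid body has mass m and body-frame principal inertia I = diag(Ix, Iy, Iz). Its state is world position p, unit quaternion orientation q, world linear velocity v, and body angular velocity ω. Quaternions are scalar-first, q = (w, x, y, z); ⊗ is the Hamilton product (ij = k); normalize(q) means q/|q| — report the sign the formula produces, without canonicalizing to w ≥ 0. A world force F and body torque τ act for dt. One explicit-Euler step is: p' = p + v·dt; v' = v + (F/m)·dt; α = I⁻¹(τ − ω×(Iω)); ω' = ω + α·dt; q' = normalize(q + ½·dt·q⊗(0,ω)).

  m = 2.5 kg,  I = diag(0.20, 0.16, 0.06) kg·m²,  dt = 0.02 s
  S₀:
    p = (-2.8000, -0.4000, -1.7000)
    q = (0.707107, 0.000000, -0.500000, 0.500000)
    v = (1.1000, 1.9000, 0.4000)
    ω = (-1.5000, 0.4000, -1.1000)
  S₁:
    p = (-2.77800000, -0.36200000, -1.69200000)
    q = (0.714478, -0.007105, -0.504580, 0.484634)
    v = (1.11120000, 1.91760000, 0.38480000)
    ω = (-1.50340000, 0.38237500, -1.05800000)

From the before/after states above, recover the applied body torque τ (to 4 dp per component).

Δω = ω₁−ω₀ = (-0.00340000, -0.01762500, 0.04200000)
τ = I·(Δω/dt) + ω₀×(Iω₀) = (0.0100, 0.0900, 0.1500)

τ = (0.0100, 0.0900, 0.1500)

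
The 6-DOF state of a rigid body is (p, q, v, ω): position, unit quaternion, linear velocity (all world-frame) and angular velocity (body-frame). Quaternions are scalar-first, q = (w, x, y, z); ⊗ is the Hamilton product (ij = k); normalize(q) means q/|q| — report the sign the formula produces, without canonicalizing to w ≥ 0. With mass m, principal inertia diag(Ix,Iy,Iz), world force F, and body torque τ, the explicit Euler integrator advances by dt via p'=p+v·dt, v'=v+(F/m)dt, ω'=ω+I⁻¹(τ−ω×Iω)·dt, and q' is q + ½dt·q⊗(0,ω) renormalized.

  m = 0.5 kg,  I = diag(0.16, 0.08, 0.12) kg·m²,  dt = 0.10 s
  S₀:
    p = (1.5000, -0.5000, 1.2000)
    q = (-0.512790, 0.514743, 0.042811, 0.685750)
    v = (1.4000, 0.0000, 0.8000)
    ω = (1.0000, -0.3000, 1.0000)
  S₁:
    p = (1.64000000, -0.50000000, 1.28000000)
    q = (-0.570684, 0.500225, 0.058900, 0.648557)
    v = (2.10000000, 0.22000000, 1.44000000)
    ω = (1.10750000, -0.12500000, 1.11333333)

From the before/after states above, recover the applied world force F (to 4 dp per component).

F = (3.5000, 1.1000, 3.2000)

Δv = v₁−v₀ = (0.70000000, 0.22000000, 0.64000000)
applied force F = (3.5000, 1.1000, 3.2000)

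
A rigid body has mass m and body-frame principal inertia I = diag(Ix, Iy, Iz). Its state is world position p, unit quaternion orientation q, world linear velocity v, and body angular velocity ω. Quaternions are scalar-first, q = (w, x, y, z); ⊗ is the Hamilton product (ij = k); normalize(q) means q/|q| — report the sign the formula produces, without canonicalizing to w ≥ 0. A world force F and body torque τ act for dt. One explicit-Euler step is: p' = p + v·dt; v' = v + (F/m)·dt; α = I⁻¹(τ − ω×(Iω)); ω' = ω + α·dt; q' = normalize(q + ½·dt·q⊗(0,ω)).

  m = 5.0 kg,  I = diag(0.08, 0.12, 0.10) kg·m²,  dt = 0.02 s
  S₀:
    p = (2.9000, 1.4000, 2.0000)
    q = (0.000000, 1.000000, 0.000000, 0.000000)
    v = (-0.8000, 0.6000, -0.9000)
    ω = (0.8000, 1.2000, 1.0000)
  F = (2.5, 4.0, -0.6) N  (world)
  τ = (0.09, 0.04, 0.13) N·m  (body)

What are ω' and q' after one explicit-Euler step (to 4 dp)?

precession coupling ω×(Iω) = (-0.0240, -0.0160, 0.0384)
α = I⁻¹(τ − ω×Iω) = (1.4250, 0.4667, 0.9160)
ω + α·dt = (0.8285, 1.2093, 1.0183)
2q̇ = q⊗(0,ω) = (-0.8000000, 0.0000000, -1.0000000, 1.2000000)
q + ½dt·q⊗(0,ω), renormalized = (-0.0080, 0.9998, -0.0100, 0.0120)

ω' = (0.8285, 1.2093, 1.0183)
q' = (-0.0080, 0.9998, -0.0100, 0.0120)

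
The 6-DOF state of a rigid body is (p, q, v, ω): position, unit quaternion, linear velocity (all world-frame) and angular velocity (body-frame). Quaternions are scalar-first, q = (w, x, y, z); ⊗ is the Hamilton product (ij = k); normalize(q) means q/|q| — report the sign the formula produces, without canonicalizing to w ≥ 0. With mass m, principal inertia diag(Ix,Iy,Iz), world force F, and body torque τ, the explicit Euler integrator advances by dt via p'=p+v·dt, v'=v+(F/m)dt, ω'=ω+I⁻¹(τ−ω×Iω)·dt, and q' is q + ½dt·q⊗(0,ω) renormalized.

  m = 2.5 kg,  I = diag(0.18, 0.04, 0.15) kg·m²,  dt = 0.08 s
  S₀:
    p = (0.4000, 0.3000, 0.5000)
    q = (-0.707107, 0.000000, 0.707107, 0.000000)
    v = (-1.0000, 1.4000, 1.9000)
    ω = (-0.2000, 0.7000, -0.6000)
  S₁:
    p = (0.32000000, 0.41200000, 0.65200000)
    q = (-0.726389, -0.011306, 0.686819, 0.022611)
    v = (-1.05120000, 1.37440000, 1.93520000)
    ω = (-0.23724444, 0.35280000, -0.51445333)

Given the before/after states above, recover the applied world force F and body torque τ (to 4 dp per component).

F = (-1.6000, -0.8000, 1.1000)
τ = (-0.1300, -0.1700, 0.1800)

ω₁ − ω₀ = (-0.03724444, -0.34720000, 0.08554667)
applied torque τ = (-0.1300, -0.1700, 0.1800)
Δv = v₁−v₀ = (-0.05120000, -0.02560000, 0.03520000)
m·(v₁−v₀)/dt = (-1.6000, -0.8000, 1.1000)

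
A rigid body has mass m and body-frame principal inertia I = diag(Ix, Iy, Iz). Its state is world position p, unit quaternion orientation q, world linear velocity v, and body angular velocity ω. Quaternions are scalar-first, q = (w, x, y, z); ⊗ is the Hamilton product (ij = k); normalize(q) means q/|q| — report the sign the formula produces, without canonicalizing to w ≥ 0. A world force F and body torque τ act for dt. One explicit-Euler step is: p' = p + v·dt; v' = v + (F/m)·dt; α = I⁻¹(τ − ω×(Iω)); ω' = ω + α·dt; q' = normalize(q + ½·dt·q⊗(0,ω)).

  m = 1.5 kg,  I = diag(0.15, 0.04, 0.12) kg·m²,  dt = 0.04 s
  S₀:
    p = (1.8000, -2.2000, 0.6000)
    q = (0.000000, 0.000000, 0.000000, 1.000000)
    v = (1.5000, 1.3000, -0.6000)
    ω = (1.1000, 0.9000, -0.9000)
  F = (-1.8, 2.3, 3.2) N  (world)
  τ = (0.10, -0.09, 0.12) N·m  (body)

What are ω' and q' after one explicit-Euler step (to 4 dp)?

ω' = (1.1439, 0.8397, -0.8237)
q' = (0.0180, -0.0180, 0.0220, 0.9994)

(τ − ω×Iω)/I = (1.0987, -1.5075, 1.9075)
ω' = ω + α·dt = (1.1439, 0.8397, -0.8237)
2q̇ = q⊗(0,ω) = (0.9000000, -0.9000000, 1.1000000, 0.0000000)
updated quaternion q' = (0.0180, -0.0180, 0.0220, 0.9994)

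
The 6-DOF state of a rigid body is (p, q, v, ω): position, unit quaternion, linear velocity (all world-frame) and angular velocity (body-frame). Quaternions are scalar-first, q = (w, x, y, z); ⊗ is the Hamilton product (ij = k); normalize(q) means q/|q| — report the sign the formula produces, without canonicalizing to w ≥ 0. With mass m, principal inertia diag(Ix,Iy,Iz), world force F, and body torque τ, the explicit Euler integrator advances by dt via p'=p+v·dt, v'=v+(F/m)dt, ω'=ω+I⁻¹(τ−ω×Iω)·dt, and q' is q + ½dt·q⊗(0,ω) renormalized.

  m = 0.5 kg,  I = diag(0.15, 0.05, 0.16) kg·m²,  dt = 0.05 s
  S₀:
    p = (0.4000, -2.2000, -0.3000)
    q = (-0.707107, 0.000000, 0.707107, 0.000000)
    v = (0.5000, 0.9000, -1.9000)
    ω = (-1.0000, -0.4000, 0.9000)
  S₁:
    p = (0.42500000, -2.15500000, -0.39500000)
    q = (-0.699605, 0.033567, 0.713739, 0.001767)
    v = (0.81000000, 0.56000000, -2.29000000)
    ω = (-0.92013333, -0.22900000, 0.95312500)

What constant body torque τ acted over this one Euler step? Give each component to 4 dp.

rate change Δω = (0.07986667, 0.17100000, 0.05312500)
τ = I·(Δω/dt) + ω₀×(Iω₀) = (0.2000, 0.1800, 0.1300)

τ = (0.2000, 0.1800, 0.1300)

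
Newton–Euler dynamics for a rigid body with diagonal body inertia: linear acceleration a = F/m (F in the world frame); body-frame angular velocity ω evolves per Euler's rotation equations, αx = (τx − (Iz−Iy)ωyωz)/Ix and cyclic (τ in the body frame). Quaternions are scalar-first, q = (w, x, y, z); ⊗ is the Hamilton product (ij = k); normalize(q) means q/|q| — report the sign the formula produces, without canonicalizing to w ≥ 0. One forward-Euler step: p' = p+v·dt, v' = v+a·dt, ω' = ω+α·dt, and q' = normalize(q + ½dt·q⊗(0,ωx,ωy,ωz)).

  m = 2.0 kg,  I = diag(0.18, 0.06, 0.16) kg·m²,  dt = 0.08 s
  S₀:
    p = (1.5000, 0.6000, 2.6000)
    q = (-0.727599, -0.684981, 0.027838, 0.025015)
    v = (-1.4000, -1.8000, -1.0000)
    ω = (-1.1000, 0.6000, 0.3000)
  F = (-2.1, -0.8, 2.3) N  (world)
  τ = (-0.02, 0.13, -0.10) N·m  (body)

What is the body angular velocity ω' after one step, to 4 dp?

α = I⁻¹(τ − ω×Iω) = (-0.2111, 2.2767, -1.1200)
ω' = ω + α·dt = (-1.1169, 0.7821, 0.2104)

ω' = (-1.1169, 0.7821, 0.2104)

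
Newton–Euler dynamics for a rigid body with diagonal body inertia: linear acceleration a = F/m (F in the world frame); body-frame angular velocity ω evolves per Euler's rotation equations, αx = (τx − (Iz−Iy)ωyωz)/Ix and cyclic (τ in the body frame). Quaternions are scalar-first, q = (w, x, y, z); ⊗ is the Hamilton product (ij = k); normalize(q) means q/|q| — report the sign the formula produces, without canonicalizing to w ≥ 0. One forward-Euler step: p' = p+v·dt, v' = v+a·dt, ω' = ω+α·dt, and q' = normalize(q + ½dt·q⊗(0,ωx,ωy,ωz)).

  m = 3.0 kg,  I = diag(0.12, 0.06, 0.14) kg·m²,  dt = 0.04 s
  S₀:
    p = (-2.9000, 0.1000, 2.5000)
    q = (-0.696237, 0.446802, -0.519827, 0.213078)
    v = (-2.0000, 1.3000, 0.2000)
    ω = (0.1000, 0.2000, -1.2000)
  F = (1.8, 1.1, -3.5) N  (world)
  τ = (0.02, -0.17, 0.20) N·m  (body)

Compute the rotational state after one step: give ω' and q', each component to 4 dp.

precession coupling ω×(Iω) = (-0.0192, 0.0024, -0.0012)
angular accel α = (0.3267, -2.8733, 1.4371)
ω + α·dt = (0.1131, 0.0851, -1.1425)
2q̇ = q⊗(0,ω) = (0.3149788, 0.5115531, 0.4182228, 0.9768275)
q + ½dt·q⊗(0,ω), renormalized = (-0.6897, 0.4569, -0.5113, 0.2325)

ω' = (0.1131, 0.0851, -1.1425)
q' = (-0.6897, 0.4569, -0.5113, 0.2325)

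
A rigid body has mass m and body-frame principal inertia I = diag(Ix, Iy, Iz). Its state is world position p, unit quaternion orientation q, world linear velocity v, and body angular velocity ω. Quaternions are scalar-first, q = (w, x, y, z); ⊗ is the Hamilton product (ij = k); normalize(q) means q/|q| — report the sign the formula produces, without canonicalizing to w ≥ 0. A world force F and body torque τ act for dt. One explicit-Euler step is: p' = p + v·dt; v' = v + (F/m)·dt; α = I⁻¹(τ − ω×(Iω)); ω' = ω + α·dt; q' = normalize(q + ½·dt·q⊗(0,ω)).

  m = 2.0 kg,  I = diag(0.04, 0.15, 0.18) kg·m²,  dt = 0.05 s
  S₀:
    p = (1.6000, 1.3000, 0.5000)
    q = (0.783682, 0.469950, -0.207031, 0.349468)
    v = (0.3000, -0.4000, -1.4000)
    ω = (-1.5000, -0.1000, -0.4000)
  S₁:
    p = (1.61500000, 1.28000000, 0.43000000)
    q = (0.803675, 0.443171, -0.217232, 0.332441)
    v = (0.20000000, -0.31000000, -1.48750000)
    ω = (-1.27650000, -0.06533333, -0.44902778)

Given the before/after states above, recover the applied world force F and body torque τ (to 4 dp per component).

v₁ − v₀ = (-0.10000000, 0.09000000, -0.08750000)
F = m·Δv/dt = (-4.0000, 3.6000, -3.5000)
ω₁ − ω₀ = (0.22350000, 0.03466667, -0.04902778)
ω₀×(Iω₀) = (0.0012, -0.0840, 0.0165)
I·α + gyro = (0.1800, 0.0200, -0.1600)

F = (-4.0000, 3.6000, -3.5000)
τ = (0.1800, 0.0200, -0.1600)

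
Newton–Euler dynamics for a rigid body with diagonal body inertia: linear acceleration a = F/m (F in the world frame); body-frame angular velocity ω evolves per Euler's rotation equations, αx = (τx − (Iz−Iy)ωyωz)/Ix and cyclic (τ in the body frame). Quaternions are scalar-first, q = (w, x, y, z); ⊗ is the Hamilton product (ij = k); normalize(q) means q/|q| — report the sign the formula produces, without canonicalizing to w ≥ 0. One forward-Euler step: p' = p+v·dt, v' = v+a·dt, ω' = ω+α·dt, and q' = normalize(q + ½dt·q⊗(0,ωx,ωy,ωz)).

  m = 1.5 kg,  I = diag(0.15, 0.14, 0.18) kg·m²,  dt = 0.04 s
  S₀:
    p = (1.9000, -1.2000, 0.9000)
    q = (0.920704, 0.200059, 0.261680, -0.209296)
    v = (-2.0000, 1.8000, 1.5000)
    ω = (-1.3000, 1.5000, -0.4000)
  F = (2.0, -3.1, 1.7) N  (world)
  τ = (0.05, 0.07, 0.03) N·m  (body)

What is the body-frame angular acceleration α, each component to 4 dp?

α = (0.4933, 0.6114, 0.0583)

gyro term ω×Iω = (-0.0240, -0.0156, 0.0195)
α = I⁻¹(τ − ω×Iω) = (0.4933, 0.6114, 0.0583)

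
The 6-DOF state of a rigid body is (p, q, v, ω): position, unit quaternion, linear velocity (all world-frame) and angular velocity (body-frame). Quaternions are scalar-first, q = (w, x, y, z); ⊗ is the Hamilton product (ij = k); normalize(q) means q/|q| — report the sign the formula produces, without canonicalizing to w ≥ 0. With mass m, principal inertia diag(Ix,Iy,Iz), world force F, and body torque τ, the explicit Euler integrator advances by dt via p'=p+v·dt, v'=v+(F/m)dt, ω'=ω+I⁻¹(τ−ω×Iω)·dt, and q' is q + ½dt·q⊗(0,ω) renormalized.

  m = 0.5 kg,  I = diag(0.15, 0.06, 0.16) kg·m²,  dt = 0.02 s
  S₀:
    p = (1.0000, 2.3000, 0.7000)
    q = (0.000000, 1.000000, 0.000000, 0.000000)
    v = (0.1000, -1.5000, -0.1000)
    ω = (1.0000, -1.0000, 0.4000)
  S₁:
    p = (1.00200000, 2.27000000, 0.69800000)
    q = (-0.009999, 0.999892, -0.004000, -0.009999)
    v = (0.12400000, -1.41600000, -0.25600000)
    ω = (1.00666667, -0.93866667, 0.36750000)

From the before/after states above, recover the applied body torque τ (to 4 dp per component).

τ = (0.0100, 0.1800, -0.1700)

rate change Δω = (0.00666667, 0.06133333, -0.03250000)
ω₀×(Iω₀) = (-0.0400, -0.0040, 0.0900)
I·α + gyro = (0.0100, 0.1800, -0.1700)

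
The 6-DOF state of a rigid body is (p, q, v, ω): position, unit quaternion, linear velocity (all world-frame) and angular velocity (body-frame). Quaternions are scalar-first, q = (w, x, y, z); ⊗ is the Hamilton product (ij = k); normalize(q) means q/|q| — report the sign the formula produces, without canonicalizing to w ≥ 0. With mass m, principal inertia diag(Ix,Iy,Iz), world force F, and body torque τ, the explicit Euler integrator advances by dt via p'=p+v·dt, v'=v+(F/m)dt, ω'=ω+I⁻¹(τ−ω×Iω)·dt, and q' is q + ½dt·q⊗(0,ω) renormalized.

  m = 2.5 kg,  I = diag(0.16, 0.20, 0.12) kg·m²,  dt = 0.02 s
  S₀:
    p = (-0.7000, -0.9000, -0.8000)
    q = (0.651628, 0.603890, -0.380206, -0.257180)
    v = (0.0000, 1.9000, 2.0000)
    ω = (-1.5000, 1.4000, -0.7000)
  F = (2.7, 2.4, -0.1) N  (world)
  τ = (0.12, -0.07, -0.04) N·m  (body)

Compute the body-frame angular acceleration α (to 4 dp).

gyro term ω×Iω = (0.0784, 0.0420, -0.0840)
α = I⁻¹(τ − ω×Iω) = (0.2600, -0.5600, 0.3667)

α = (0.2600, -0.5600, 0.3667)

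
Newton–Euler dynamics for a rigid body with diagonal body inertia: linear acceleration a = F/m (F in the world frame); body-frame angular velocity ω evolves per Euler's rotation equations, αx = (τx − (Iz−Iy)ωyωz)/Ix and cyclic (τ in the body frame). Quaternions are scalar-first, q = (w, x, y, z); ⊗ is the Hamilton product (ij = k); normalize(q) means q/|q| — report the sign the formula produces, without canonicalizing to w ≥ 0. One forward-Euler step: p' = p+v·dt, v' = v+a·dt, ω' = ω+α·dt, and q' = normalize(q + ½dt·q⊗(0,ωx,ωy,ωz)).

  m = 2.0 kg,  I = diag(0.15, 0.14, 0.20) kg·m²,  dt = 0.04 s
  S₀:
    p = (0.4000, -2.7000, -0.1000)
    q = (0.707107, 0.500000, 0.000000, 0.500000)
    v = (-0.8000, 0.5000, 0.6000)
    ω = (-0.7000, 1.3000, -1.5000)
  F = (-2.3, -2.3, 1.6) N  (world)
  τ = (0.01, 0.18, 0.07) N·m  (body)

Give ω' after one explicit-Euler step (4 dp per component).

ω×(Iω) gyroscopic = (-0.1170, -0.0525, 0.0091)
(τ − ω×Iω)/I = (0.8467, 1.6607, 0.3045)
new body rate ω' = (-0.6661, 1.3664, -1.4878)

ω' = (-0.6661, 1.3664, -1.4878)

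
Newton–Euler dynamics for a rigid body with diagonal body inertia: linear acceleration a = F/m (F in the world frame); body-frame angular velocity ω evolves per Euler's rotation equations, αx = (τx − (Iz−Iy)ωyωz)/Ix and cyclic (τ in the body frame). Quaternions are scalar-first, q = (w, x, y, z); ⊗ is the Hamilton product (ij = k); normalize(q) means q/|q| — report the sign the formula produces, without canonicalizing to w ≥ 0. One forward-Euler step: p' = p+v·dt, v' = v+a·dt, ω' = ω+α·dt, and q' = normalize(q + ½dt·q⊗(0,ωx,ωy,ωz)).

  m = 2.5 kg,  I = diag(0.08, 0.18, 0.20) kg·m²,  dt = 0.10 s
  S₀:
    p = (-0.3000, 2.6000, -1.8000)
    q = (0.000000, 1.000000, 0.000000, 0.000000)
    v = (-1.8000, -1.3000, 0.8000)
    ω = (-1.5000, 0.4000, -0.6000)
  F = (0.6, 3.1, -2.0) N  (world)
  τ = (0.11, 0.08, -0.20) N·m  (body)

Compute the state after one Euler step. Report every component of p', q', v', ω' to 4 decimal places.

p' = (-0.4800, 2.4700, -1.7200)
q' = (0.0747, 0.9966, 0.0299, 0.0199)
v' = (-1.7760, -1.1760, 0.7200)
ω' = (-1.3565, 0.5044, -0.6700)

p' = p + v·dt = (-0.4800, 2.4700, -1.7200)
v' = v + a·dt = (-1.7760, -1.1760, 0.7200)
precession coupling ω×(Iω) = (-0.0048, -0.1080, -0.0600)
angular accel α = (1.4350, 1.0444, -0.7000)
ω + α·dt = (-1.3565, 0.5044, -0.6700)
q⊗(0,ω) = (1.5000000, 0.0000000, 0.6000000, 0.4000000)
updated quaternion q' = (0.0747, 0.9966, 0.0299, 0.0199)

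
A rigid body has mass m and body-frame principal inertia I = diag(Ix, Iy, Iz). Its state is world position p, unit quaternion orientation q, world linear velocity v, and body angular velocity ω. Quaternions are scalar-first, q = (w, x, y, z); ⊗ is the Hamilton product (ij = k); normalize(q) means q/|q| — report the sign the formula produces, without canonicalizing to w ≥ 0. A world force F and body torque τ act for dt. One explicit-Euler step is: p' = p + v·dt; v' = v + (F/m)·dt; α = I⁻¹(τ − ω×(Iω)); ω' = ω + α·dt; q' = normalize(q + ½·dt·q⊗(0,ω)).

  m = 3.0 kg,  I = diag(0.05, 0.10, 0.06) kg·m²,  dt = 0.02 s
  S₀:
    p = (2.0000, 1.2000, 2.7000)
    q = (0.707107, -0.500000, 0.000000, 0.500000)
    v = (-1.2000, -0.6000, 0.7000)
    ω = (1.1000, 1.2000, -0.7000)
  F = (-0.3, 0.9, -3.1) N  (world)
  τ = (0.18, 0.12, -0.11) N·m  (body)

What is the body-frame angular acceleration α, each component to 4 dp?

α = (2.9280, 1.1230, -2.9333)

ω×(Iω) gyroscopic = (0.0336, 0.0077, 0.0660)
α = I⁻¹(τ − ω×Iω) = (2.9280, 1.1230, -2.9333)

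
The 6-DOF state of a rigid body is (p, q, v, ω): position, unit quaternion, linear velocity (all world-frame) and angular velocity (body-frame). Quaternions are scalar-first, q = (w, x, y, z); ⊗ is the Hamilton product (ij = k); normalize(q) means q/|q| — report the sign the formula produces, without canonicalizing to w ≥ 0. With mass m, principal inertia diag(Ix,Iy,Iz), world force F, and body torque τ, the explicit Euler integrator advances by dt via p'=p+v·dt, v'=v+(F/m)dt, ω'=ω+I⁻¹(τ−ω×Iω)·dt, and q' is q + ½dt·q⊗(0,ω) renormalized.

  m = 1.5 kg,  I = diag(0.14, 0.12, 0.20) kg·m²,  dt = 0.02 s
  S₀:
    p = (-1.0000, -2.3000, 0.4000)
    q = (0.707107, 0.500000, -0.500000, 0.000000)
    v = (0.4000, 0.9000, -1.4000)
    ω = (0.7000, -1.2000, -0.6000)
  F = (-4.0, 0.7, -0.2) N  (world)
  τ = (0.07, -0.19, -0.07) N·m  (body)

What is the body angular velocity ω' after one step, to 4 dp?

ω' = (0.7018, -1.2359, -0.6087)

gyro term ω×Iω = (0.0576, 0.0252, 0.0168)
α = I⁻¹(τ − ω×Iω) = (0.0886, -1.7933, -0.4340)
ω' = ω + α·dt = (0.7018, -1.2359, -0.6087)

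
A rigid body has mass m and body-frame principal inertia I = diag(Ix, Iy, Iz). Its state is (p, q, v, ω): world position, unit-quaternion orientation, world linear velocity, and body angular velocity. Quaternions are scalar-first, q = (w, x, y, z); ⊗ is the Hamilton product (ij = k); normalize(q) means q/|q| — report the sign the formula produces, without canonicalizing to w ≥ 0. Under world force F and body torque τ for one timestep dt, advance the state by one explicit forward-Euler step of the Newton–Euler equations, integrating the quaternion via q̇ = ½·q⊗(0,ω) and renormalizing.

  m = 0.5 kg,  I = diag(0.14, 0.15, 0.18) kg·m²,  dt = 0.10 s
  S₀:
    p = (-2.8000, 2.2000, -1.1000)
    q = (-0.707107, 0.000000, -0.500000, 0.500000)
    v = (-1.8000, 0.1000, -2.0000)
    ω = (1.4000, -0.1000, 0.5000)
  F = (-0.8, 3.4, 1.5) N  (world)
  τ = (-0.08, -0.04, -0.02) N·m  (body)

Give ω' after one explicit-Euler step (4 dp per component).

precession coupling ω×(Iω) = (-0.0015, -0.0280, -0.0014)
α = I⁻¹(τ − ω×Iω) = (-0.5607, -0.0800, -0.1033)
ω' = ω + α·dt = (1.3439, -0.1080, 0.4897)

ω' = (1.3439, -0.1080, 0.4897)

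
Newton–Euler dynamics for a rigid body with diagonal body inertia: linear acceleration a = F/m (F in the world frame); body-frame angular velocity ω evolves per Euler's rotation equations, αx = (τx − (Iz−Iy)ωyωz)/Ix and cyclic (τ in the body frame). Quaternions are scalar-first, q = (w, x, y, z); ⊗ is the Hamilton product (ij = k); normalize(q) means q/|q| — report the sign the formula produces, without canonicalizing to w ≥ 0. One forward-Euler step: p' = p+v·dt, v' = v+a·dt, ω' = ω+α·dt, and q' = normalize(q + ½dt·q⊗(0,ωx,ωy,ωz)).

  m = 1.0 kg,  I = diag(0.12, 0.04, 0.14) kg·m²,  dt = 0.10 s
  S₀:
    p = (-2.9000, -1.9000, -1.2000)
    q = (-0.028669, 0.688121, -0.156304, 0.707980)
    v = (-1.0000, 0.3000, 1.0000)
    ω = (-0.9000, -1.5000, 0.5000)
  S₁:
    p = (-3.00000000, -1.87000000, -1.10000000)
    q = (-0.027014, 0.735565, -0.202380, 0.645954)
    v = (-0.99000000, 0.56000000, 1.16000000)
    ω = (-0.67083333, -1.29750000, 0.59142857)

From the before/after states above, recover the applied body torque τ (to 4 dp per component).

Δω = ω₁−ω₀ = (0.22916667, 0.20250000, 0.09142857)
applied torque τ = (0.2000, 0.0900, 0.0200)

τ = (0.2000, 0.0900, 0.0200)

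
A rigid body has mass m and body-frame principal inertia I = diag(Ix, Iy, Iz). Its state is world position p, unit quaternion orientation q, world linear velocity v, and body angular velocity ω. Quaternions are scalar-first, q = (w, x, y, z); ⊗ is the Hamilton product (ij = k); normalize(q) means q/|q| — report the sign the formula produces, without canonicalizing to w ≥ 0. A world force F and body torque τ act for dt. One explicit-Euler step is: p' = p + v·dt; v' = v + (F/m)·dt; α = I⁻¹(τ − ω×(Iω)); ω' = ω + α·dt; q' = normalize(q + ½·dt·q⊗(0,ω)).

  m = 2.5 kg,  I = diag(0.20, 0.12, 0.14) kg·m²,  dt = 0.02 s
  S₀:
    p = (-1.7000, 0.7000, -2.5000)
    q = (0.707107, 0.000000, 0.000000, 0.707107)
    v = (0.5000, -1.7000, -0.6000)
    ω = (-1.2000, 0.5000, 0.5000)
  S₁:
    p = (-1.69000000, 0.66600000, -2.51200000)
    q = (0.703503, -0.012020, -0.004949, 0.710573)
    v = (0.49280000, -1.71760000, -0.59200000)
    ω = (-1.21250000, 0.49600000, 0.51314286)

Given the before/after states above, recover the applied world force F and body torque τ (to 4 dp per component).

F = (-0.9000, -2.2000, 1.0000)
τ = (-0.1200, -0.0600, 0.1400)

rate change Δω = (-0.01250000, -0.00400000, 0.01314286)
I·α + gyro = (-0.1200, -0.0600, 0.1400)
Δv = v₁−v₀ = (-0.00720000, -0.01760000, 0.00800000)
applied force F = (-0.9000, -2.2000, 1.0000)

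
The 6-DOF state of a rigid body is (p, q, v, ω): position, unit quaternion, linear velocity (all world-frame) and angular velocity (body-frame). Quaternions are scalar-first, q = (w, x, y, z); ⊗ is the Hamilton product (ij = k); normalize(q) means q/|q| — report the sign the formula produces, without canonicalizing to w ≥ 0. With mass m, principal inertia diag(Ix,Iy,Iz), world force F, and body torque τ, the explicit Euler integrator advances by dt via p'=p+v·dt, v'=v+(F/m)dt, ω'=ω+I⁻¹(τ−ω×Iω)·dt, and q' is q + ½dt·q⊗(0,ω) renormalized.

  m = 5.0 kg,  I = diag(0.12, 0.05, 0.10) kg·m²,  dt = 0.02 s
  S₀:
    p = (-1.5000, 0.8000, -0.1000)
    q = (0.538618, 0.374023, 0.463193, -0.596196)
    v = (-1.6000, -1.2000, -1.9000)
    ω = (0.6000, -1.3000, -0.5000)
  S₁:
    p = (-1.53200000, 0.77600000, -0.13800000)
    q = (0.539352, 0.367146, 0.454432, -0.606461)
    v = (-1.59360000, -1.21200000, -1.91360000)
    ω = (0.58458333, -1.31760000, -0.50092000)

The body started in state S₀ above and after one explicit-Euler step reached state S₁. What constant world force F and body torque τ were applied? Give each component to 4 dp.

F = (1.6000, -3.0000, -3.4000)
τ = (-0.0600, -0.0500, 0.0500)

velocity change Δv = (0.00640000, -0.01200000, -0.01360000)
applied force F = (1.6000, -3.0000, -3.4000)
ω₁ − ω₀ = (-0.01541667, -0.01760000, -0.00092000)
ω₀×(Iω₀) = (0.0325, -0.0060, 0.0546)
τ = I·(Δω/dt) + ω₀×(Iω₀) = (-0.0600, -0.0500, 0.0500)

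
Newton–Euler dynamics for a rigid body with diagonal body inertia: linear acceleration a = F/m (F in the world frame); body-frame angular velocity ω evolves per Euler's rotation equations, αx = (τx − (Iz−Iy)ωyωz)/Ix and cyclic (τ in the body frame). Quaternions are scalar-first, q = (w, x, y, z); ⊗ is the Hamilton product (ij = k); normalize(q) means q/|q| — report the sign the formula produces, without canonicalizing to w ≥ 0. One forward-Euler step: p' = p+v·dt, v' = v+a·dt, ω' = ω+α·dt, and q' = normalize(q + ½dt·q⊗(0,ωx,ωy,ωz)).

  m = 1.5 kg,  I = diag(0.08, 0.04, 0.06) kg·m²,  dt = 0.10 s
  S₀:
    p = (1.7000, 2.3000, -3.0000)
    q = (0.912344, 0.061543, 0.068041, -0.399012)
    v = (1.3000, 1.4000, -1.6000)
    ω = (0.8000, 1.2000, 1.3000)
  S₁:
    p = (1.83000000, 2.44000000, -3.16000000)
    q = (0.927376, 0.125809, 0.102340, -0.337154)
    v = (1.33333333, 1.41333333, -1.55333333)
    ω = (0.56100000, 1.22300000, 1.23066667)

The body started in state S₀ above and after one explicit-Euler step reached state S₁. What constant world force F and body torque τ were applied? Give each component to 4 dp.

F = (0.5000, 0.2000, 0.7000)
τ = (-0.1600, 0.0300, -0.0800)

velocity change Δv = (0.03333333, 0.01333333, 0.04666667)
applied force F = (0.5000, 0.2000, 0.7000)
ω₁ − ω₀ = (-0.23900000, 0.02300000, -0.06933333)
ω₀×(Iω₀) = (0.0312, 0.0208, -0.0384)
τ = I·(Δω/dt) + ω₀×(Iω₀) = (-0.1600, 0.0300, -0.0800)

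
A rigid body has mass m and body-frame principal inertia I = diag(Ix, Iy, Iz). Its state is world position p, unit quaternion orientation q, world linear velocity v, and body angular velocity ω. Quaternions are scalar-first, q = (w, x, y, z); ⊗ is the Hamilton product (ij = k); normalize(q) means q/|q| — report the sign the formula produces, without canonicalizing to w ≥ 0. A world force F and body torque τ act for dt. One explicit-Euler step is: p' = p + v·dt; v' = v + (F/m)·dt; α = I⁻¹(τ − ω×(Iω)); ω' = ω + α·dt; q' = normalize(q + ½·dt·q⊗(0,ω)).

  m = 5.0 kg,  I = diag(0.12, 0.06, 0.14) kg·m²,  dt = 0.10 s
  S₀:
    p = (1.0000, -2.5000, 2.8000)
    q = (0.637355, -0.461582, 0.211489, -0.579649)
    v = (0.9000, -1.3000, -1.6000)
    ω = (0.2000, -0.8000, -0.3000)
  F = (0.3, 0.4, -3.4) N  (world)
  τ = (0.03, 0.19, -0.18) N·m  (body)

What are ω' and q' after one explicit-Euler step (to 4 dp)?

gyro term ω×Iω = (0.0192, 0.0012, 0.0096)
angular accel α = (0.0900, 3.1467, -1.3543)
ω' = ω + α·dt = (0.2090, -0.4853, -0.4354)
Hamilton product q⊗(0,ω) = (0.0876129, -0.3996949, -0.7642884, 0.1357613)
q + ½dt·q⊗(0,ω), renormalized = (0.6411, -0.4811, 0.1731, -0.5723)

ω' = (0.2090, -0.4853, -0.4354)
q' = (0.6411, -0.4811, 0.1731, -0.5723)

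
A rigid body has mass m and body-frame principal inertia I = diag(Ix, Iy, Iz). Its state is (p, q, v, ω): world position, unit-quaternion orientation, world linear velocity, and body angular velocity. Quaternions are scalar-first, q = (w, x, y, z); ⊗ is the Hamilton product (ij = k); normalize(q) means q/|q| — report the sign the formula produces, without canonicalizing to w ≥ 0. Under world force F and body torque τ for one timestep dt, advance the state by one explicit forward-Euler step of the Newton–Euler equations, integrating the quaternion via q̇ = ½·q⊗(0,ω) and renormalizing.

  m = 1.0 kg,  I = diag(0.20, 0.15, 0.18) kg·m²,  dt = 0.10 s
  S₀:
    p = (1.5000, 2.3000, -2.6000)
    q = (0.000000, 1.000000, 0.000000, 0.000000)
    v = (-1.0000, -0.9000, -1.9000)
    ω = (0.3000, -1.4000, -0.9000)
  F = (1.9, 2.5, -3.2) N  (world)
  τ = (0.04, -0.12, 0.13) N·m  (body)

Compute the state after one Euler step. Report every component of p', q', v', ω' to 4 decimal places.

linear accel F/m = (1.9000, 2.5000, -3.2000)
new position p' = (1.4000, 2.2100, -2.7900)
v' = v + a·dt = (-0.8100, -0.6500, -2.2200)
precession coupling ω×(Iω) = (0.0378, -0.0054, 0.0210)
angular accel α = (0.0110, -0.7640, 0.6056)
ω' = ω + α·dt = (0.3011, -1.4764, -0.8394)
q⊗(0,ω) = (-0.3000000, 0.0000000, 0.9000000, -1.4000000)
q + ½dt·q⊗(0,ω), renormalized = (-0.0149, 0.9964, 0.0448, -0.0698)

p' = (1.4000, 2.2100, -2.7900)
q' = (-0.0149, 0.9964, 0.0448, -0.0698)
v' = (-0.8100, -0.6500, -2.2200)
ω' = (0.3011, -1.4764, -0.8394)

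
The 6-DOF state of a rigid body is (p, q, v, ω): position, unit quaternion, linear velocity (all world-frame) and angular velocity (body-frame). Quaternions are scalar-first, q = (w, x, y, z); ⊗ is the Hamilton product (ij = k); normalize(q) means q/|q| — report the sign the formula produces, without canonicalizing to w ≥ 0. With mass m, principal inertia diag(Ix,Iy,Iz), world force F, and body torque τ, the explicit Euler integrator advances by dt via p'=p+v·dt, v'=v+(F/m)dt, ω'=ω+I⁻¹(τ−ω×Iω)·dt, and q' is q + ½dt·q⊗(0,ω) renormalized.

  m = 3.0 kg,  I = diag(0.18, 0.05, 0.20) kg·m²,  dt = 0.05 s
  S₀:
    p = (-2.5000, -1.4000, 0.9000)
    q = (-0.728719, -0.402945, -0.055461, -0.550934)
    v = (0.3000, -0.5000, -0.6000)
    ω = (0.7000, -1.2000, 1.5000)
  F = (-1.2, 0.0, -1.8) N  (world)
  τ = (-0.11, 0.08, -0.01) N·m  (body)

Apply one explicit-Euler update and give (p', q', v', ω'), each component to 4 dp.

p' = (-2.4850, -1.4250, 0.8700)
q' = (-0.7018, -0.4337, -0.0281, -0.5645)
v' = (0.2800, -0.5000, -0.6300)
ω' = (0.7444, -1.0990, 1.4702)

linear accel F/m = (-0.4000, 0.0000, -0.6000)
p + v·dt = (-2.4850, -1.4250, 0.8700)
v' = v + a·dt = (0.2800, -0.5000, -0.6300)
gyro term ω×Iω = (-0.2700, -0.0210, 0.1092)
α = I⁻¹(τ − ω×Iω) = (0.8889, 2.0200, -0.5960)
ω + α·dt = (0.7444, -1.0990, 1.4702)
Hamilton product q⊗(0,ω) = (1.0419093, -1.2544156, 1.0932265, -0.5707218)
q' = normalize(q + ½dt·q⊗(0,ω)) = (-0.7018, -0.4337, -0.0281, -0.5645)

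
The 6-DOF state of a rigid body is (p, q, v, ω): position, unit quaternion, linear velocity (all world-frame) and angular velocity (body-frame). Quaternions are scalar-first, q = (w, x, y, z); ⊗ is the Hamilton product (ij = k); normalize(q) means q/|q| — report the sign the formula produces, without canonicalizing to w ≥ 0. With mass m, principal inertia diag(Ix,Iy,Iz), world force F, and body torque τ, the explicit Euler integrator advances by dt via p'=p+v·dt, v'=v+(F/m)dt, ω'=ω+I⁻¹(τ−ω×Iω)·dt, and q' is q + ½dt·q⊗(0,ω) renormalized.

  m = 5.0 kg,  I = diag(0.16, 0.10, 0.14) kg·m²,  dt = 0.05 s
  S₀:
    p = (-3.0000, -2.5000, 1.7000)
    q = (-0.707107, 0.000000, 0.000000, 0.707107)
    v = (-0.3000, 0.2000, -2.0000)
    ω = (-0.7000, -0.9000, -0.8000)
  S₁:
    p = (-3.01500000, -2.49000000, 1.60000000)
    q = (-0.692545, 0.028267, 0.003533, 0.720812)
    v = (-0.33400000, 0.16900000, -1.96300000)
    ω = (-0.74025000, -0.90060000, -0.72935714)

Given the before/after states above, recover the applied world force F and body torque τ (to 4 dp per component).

ω₁ − ω₀ = (-0.04025000, -0.00060000, 0.07064286)
precession coupling = (0.0288, 0.0112, -0.0378)
applied torque τ = (-0.1000, 0.0100, 0.1600)
velocity change Δv = (-0.03400000, -0.03100000, 0.03700000)
F = m·Δv/dt = (-3.4000, -3.1000, 3.7000)

F = (-3.4000, -3.1000, 3.7000)
τ = (-0.1000, 0.0100, 0.1600)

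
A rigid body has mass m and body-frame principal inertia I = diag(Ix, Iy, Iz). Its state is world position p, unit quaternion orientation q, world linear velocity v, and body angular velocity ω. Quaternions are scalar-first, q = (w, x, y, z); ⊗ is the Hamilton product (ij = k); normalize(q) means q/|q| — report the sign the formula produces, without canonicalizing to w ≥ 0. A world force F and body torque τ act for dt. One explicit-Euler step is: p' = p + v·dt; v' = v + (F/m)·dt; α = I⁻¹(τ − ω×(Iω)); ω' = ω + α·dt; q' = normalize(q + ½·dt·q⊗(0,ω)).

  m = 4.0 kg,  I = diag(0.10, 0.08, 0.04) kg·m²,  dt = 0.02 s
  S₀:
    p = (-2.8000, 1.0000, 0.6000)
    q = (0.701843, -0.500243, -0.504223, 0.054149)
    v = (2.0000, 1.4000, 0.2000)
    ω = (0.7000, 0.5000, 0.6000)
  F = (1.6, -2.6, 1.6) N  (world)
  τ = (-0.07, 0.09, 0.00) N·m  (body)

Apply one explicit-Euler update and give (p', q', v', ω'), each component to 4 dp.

p' = (-2.7600, 1.0280, 0.6040)
q' = (0.7075, -0.4986, -0.4973, 0.0594)
v' = (2.0080, 1.3870, 0.2080)
ω' = (0.6884, 0.5162, 0.6035)

linear accel F/m = (0.4000, -0.6500, 0.4000)
new position p' = (-2.7600, 1.0280, 0.6040)
new velocity v' = (2.0080, 1.3870, 0.2080)
(τ − ω×Iω)/I = (-0.5800, 0.8100, 0.1750)
ω + α·dt = (0.6884, 0.5162, 0.6035)
Hamilton product q⊗(0,ω) = (0.5697922, 0.1616818, 0.6889716, 0.5239404)
q + ½dt·q⊗(0,ω), renormalized = (0.7075, -0.4986, -0.4973, 0.0594)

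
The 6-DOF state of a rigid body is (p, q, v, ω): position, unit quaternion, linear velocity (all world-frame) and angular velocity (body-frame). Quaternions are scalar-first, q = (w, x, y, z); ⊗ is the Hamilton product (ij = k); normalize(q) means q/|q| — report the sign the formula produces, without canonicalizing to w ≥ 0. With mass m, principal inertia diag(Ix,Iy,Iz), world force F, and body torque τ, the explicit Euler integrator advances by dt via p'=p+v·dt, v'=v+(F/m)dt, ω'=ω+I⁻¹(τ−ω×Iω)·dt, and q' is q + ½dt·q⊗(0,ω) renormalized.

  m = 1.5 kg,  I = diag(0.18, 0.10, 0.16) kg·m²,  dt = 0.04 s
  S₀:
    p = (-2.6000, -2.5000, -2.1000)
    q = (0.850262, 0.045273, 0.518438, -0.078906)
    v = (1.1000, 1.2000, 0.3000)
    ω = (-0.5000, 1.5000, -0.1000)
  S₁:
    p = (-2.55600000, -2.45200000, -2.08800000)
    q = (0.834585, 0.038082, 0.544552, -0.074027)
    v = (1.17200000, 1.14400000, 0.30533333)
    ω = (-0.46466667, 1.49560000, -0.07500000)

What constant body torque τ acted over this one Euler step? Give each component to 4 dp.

τ = (0.1500, -0.0100, 0.1600)

ω₁ − ω₀ = (0.03533333, -0.00440000, 0.02500000)
I·α + gyro = (0.1500, -0.0100, 0.1600)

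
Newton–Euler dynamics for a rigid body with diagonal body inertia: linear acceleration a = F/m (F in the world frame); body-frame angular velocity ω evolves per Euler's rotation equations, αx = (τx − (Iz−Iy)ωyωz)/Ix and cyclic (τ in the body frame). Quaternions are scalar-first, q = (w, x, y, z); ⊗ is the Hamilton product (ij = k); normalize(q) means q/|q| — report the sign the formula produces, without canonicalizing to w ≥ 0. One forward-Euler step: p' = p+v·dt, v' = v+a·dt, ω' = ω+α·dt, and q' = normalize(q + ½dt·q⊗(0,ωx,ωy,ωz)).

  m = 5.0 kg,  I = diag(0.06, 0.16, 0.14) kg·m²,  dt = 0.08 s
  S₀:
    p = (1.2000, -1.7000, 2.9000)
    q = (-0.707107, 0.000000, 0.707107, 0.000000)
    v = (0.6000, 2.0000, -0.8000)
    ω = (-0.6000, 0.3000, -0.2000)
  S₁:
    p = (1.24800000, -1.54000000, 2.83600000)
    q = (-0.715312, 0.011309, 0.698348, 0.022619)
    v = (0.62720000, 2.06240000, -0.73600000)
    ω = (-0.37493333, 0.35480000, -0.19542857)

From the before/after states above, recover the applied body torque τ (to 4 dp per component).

ω₁ − ω₀ = (0.22506667, 0.05480000, 0.00457143)
precession coupling = (0.0012, -0.0096, -0.0180)
I·α + gyro = (0.1700, 0.1000, -0.0100)

τ = (0.1700, 0.1000, -0.0100)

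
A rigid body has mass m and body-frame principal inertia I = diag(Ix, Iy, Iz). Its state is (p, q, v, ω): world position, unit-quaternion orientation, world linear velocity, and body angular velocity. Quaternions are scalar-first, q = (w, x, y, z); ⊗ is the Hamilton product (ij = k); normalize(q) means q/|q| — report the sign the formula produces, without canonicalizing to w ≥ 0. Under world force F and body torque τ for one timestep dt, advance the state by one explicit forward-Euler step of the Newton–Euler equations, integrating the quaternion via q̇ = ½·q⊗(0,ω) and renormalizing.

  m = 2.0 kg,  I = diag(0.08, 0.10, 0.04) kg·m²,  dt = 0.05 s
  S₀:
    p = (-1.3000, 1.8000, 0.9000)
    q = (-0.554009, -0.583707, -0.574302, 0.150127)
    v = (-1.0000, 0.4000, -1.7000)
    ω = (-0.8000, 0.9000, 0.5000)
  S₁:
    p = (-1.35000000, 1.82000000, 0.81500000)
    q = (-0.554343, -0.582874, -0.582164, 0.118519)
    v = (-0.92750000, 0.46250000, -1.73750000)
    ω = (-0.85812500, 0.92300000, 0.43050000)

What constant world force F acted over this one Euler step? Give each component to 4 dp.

velocity change Δv = (0.07250000, 0.06250000, -0.03750000)
m·(v₁−v₀)/dt = (2.9000, 2.5000, -1.5000)

F = (2.9000, 2.5000, -1.5000)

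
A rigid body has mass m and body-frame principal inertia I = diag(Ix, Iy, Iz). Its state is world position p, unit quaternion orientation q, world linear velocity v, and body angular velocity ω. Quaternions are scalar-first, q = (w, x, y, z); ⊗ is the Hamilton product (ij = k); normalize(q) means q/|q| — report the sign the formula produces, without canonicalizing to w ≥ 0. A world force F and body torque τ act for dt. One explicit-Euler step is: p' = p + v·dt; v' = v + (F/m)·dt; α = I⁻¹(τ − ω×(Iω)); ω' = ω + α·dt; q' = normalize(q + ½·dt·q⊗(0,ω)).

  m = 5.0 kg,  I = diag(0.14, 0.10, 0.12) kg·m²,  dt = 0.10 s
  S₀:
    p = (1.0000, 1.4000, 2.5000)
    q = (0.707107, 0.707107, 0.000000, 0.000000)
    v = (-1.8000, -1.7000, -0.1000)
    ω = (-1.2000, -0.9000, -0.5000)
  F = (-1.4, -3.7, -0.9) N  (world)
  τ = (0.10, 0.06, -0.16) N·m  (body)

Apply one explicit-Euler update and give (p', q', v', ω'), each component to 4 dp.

p' = (0.8200, 1.2300, 2.4900)
q' = (0.7472, 0.6626, -0.0141, -0.0493)
v' = (-1.8280, -1.7740, -0.1180)
ω' = (-1.1350, -0.8520, -0.5973)

p' = p + v·dt = (0.8200, 1.2300, 2.4900)
v' = v + a·dt = (-1.8280, -1.7740, -0.1180)
α = I⁻¹(τ − ω×Iω) = (0.6500, 0.4800, -0.9733)
ω' = ω + α·dt = (-1.1350, -0.8520, -0.5973)
2q̇ = q⊗(0,ω) = (0.8485284, -0.8485284, -0.2828428, -0.9899498)
updated quaternion q' = (0.7472, 0.6626, -0.0141, -0.0493)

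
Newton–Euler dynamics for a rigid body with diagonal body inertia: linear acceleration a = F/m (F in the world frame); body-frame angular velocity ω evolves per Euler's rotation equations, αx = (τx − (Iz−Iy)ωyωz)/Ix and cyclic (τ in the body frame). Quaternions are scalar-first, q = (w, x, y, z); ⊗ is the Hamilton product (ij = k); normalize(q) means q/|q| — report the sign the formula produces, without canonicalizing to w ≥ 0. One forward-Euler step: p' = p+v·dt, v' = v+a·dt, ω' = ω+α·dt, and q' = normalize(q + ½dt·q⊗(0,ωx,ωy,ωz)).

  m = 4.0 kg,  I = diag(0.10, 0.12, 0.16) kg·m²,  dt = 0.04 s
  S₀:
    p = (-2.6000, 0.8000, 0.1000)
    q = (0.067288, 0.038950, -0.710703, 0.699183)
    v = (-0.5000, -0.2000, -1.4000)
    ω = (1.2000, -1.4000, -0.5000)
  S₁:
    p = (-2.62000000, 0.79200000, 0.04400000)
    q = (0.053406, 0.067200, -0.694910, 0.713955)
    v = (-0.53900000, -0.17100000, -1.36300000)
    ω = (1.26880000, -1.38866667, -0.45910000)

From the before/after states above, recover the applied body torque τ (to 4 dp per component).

Δω = ω₁−ω₀ = (0.06880000, 0.01133333, 0.04090000)
applied torque τ = (0.2000, 0.0700, 0.1300)

τ = (0.2000, 0.0700, 0.1300)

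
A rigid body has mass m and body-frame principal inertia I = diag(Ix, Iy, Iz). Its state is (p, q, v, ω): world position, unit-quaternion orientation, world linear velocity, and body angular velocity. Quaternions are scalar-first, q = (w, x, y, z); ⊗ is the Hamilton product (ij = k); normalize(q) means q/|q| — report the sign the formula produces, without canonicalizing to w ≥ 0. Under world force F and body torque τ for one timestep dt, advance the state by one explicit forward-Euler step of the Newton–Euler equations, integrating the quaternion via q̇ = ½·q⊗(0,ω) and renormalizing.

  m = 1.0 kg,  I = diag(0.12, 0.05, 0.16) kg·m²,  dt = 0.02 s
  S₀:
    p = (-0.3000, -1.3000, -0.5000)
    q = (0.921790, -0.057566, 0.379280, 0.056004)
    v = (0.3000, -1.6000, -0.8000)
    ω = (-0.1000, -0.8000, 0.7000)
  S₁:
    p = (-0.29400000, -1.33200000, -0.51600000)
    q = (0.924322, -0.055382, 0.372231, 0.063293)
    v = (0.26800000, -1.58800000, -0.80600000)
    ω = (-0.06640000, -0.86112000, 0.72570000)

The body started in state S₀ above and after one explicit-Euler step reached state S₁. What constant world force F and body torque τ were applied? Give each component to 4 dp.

rate change Δω = (0.03360000, -0.06112000, 0.02570000)
τ = I·(Δω/dt) + ω₀×(Iω₀) = (0.1400, -0.1500, 0.2000)
Δv = v₁−v₀ = (-0.03200000, 0.01200000, -0.00600000)
F = m·Δv/dt = (-1.6000, 0.6000, -0.3000)

F = (-1.6000, 0.6000, -0.3000)
τ = (0.1400, -0.1500, 0.2000)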